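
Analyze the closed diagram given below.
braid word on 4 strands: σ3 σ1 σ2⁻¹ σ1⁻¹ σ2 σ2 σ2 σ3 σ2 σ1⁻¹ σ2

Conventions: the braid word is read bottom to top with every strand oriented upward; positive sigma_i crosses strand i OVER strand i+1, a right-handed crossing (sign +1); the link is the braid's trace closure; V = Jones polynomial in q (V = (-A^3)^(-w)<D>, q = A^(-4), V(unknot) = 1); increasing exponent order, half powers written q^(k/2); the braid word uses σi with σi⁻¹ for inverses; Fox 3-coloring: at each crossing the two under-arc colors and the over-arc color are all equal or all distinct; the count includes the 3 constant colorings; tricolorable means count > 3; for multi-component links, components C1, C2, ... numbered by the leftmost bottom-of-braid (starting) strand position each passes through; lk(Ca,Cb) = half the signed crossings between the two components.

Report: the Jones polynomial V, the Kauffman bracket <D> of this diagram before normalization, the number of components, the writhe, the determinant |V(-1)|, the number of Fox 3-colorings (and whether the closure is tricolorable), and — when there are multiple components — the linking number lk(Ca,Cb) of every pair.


V(q) = 1 - q + 2q^2 - 2q^3 + 2q^4 - 2q^5 + 2q^6 - q^7
bracket: A^-13 - 2A^-9 + 2A^-5 - 2A^-1 + 2A^3 - 2A^7 + A^11 - A^15, w = +5
1 component, writhe +5, over 11 crossings
det 13, colorings 3 of 3^11 — not tricolorable
observation: w = +5 (over 11 crossings) is diagram-only; (-A^3)^(-5) removes it from V


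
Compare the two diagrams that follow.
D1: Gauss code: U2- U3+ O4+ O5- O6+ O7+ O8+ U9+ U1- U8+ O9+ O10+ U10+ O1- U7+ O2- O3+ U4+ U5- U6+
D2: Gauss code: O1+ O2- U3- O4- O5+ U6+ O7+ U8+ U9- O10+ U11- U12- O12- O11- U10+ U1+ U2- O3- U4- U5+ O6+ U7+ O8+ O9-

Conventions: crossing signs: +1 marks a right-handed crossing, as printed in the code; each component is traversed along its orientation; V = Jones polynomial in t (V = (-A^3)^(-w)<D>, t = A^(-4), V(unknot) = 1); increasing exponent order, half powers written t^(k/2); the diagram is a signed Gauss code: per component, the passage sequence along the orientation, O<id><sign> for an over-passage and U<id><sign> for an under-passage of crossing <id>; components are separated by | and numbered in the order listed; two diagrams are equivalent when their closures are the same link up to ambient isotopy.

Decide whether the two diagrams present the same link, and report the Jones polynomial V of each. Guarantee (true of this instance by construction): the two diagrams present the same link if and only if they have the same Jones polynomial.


same link: yes
V(D1) = 1  [10 crossings, <D> = A^12, w = +4]
V(D2) = 1  [12 crossings, <D> = 1, w = 0]
insight: from 10 to 12 crossings by R-moves: one link, two diagrams


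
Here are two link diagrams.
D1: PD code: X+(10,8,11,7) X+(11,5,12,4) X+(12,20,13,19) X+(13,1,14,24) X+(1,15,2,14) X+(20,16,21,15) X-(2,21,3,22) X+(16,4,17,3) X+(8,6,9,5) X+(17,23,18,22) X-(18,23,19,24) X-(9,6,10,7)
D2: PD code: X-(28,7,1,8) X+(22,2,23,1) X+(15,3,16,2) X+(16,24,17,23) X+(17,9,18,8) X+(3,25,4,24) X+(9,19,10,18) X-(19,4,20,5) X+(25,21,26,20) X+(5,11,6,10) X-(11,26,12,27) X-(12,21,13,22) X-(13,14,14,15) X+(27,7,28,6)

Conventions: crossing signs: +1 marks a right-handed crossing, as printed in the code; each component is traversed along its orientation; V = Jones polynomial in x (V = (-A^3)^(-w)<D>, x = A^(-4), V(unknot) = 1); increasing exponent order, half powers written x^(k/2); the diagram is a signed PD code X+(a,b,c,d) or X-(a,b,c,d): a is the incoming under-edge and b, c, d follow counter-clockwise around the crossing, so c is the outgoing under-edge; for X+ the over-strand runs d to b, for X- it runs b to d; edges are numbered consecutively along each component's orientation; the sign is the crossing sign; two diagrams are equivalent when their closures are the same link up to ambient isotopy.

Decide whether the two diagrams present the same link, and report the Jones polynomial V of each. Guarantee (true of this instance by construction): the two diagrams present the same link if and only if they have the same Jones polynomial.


same link: no
V(D1) = x - x^2 + 2x^3 - x^4 + x^5 - x^6  [12 crossings, <D> = -A^-6 + A^-2 - A^2 + 2A^6 - A^10 + A^14, w = +6]
V(D2) = x^2 + 2x^4 - 2x^5 + x^6 - 2x^7 + x^8  [14 crossings, <D> = A^-20 - 2A^-16 + A^-12 - 2A^-8 + 2A^-4 + A^4, w = +4]
insight: V(x) takes 2 values over 2 diagrams, fixing the grouping


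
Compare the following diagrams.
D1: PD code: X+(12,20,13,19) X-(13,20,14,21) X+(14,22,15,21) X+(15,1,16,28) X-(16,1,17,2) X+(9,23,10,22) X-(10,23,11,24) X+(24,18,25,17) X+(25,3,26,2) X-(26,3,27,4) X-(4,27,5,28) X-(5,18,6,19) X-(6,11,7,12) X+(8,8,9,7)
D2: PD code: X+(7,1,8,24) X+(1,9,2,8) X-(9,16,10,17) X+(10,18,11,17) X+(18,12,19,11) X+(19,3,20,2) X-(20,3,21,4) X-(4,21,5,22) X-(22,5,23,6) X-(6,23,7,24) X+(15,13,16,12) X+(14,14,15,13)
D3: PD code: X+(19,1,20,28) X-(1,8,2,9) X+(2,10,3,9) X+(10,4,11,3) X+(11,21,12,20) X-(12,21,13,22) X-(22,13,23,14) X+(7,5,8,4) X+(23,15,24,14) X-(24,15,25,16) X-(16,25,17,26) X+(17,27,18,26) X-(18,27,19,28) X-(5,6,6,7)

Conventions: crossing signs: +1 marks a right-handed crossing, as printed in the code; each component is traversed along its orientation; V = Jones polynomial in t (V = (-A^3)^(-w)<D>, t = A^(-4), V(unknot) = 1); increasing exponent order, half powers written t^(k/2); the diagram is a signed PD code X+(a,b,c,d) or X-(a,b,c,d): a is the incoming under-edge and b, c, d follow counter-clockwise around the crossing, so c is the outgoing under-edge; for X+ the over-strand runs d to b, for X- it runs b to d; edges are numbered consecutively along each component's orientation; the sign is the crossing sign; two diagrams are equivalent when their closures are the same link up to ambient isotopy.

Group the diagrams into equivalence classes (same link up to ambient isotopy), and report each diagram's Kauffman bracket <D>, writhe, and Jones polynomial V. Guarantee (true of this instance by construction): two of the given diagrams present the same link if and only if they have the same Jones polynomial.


grouping into links: {D1, D2, D3}
V(D1) = 1  (w 0, c 14, <D> = 1)
D2 (bracket A^6; 12 crossings at w = +2): V = 1
D3 (bracket 1; 14 crossings at w = 0): V = 1
why: one V(t) for all 3 diagrams — one class (guaranteed)


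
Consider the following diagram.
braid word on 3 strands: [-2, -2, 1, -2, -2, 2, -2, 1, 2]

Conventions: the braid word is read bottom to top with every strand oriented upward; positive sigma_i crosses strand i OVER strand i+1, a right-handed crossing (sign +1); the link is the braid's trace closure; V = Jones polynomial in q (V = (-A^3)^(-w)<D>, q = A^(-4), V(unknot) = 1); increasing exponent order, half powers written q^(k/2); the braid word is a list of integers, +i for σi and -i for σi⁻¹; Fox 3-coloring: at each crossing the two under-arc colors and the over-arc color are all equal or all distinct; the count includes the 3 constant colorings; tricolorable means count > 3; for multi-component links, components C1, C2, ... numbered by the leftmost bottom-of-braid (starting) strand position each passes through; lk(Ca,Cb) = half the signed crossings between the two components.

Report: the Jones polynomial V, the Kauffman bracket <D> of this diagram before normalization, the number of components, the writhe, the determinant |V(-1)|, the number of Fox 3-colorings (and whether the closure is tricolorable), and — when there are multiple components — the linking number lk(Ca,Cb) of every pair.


Jones polynomial: V(q) = q^(-7/2) - 2q^(-5/2) + q^(-3/2) - 2q^(-1/2) + q^(1/2) - q^(3/2)
<D> = A^-9 - A^-5 + 2A^-1 - A^3 + 2A^7 - A^11; writhe -1
components 2, writhe -1 (9 crossings)
linking number lk(C1,C2) = 0
3-colorings: 3 of 3^9, det 8 — not tricolorable
note: the 1 component pair carries total linking 0


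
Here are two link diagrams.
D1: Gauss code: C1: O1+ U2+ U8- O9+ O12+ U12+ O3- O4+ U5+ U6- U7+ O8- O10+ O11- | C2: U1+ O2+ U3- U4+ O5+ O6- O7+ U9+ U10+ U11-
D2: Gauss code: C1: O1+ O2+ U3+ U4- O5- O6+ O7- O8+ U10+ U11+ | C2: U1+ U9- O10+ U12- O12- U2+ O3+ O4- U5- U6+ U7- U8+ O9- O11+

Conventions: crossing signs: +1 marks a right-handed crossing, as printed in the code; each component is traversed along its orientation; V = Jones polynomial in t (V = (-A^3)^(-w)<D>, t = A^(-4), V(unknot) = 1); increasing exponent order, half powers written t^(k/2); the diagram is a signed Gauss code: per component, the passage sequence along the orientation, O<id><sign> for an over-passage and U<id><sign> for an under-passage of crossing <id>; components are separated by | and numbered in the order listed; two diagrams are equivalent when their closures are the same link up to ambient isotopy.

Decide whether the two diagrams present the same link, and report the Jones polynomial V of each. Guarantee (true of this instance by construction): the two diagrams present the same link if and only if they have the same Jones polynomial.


equivalent: yes
D1 (bracket -A^-6 - A^2 + A^6 - A^10; 12 crossings at w = +4): V = -t^(1/2) + t^(3/2) - t^(5/2) - t^(9/2)
V(D2) = -t^(1/2) + t^(3/2) - t^(5/2) - t^(9/2)  (w +2, c 12, <D> = -A^-12 - A^-4 + 1 - A^4)
key observation: one V(t) for all 2 diagrams — one class (guaranteed)


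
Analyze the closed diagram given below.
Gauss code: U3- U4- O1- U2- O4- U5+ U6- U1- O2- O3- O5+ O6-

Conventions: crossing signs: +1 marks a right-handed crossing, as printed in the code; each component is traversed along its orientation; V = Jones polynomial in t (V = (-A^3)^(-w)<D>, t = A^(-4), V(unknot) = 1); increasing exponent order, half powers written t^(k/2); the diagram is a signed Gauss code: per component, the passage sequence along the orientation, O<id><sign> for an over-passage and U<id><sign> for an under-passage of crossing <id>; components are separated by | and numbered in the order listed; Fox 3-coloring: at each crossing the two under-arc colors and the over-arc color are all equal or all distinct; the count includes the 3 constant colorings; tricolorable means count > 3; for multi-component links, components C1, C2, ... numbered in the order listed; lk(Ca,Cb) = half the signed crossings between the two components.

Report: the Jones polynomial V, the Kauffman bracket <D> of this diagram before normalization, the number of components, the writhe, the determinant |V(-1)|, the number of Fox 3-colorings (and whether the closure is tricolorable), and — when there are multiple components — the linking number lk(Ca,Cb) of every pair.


V(t) = -t^-4 + t^-3 + t^-1
bracket: A^-8 + 1 - A^4, w = -4
1 component, writhe -4, over 6 crossings
det 3, colorings 9 of 3^6 — tricolorable
observation: the span of V is 3, forcing >= 3 crossings in any diagram


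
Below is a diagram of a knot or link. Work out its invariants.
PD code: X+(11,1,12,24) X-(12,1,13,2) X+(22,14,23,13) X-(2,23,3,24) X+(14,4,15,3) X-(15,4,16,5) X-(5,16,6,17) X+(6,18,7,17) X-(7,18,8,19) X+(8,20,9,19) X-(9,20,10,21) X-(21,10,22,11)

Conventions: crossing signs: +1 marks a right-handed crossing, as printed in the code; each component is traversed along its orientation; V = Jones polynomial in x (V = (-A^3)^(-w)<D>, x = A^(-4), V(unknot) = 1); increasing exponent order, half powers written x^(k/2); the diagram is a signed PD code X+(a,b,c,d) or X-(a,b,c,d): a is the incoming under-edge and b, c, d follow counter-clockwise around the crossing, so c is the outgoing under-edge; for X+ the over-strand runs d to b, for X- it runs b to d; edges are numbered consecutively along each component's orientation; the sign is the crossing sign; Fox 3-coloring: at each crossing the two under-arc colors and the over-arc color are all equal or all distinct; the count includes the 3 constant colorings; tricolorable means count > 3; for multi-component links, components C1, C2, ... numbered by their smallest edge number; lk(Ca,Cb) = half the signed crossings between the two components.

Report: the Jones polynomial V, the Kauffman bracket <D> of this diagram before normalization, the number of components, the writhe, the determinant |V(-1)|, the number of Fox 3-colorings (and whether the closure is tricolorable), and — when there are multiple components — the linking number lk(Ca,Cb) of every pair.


V = 1
<D> = A^-6 (w = -2)
1 component over 12 crossings, w = -2
3 Fox colorings among 3^12, |V(-1)| = 1: not tricolorable
why: det 1 = |V(-1)|; not divisible by 3, so not tricolorable


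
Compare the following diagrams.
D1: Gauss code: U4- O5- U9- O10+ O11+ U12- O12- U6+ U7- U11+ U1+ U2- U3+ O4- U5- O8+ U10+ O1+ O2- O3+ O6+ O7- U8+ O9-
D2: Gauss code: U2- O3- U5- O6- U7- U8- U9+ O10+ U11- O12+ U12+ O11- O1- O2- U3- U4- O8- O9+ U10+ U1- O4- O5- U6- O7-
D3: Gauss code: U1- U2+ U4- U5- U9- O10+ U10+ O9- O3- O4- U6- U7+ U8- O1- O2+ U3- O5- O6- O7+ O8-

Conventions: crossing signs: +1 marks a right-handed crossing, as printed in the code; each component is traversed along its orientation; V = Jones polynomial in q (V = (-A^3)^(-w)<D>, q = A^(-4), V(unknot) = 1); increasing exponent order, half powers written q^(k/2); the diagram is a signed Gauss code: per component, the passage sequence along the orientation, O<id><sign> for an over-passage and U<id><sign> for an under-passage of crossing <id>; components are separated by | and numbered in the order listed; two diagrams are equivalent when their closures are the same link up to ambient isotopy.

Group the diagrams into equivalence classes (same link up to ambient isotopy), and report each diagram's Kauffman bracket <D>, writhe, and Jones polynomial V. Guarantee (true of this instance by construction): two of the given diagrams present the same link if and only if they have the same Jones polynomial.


classes: {D1} | {D2} | {D3}
V(D1) = -q^-3 + 2q^-2 - 2q^-1 + 3 - 2q + 2q^2 - q^3  [12 crossings, <D> = -A^-12 + 2A^-8 - 2A^-4 + 3 - 2A^4 + 2A^8 - A^12, w = 0]
D2 (bracket A^-10 + A^-2 - A^2 + A^6 - A^10; 12 crossings at w = -6): V = -q^-7 + q^-6 - q^-5 + q^-4 + q^-2
V(D3) = -q^-4 + q^-3 + q^-1  [10 crossings, <D> = A^-8 + 1 - A^4, w = -4]
note: 3 values of V(q) split the 3 diagrams


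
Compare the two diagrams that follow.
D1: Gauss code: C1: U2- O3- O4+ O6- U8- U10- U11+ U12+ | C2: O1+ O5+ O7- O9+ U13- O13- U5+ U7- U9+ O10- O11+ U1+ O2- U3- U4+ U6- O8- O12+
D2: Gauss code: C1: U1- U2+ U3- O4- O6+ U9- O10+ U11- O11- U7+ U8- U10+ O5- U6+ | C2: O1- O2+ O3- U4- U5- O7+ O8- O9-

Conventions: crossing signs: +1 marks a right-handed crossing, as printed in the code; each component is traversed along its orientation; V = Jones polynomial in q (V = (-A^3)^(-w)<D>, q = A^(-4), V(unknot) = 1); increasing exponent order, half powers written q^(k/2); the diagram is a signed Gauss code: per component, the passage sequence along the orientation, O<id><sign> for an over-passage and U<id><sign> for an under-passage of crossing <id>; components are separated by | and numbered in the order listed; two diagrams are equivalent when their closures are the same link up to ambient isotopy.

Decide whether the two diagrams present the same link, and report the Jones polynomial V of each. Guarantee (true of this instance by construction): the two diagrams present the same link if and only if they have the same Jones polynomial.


equivalent: no
D1 (bracket A^-1 + A^7; 13 crossings at w = -1): V = -q^(-5/2) - q^(-1/2)
V(D2) = -q^(-9/2) - q^(-5/2) + q^(-3/2) - q^(-1/2)  (w -3, c 11, <D> = A^-7 - A^-3 + A + A^9)
key observation: 2 classes among 2 diagrams; unequal V(q) rules out equality


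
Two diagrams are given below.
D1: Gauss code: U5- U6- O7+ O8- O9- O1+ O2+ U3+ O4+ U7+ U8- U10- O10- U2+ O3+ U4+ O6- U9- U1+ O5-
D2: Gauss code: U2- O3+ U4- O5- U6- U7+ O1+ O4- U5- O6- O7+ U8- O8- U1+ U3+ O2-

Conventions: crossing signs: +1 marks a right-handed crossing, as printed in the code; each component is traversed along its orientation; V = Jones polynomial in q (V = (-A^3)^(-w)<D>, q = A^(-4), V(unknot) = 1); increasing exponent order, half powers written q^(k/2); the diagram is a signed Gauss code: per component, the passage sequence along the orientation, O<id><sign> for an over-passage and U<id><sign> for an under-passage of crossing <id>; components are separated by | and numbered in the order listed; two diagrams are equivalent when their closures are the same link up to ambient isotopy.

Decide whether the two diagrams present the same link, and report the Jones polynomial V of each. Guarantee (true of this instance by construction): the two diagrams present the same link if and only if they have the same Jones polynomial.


equivalent: no
D1 (bracket -A^-16 + A^-12 + A^-4; 10 crossings at w = 0): V = q + q^3 - q^4
V(D2) = 1  [8 crossings, <D> = A^-6, w = -2]
observation: 2 values of V(q) split the 2 diagrams


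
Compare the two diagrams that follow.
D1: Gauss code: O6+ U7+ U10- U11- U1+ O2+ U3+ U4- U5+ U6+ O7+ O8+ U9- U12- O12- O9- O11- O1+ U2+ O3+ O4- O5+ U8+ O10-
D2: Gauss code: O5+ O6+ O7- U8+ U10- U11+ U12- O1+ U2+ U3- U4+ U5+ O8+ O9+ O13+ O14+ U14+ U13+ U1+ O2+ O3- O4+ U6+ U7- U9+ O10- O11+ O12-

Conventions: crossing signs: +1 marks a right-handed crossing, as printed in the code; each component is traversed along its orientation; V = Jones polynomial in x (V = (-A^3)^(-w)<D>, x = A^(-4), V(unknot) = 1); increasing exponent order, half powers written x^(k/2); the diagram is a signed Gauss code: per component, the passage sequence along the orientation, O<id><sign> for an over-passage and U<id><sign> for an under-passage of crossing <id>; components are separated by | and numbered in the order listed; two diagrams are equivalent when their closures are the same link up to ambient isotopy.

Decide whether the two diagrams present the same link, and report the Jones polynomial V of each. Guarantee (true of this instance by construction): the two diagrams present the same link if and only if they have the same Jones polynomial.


equivalent: yes
V(D1) = x - x^2 + 2x^3 - x^4 + x^5 - x^6  (w +2, c 12, <D> = -A^-18 + A^-14 - A^-10 + 2A^-6 - A^-2 + A^2)
D2 (bracket -A^-6 + A^-2 - A^2 + 2A^6 - A^10 + A^14; 14 crossings at w = +6): V = x - x^2 + 2x^3 - x^4 + x^5 - x^6
why: from 12 to 14 crossings by R-moves: one link, two diagrams


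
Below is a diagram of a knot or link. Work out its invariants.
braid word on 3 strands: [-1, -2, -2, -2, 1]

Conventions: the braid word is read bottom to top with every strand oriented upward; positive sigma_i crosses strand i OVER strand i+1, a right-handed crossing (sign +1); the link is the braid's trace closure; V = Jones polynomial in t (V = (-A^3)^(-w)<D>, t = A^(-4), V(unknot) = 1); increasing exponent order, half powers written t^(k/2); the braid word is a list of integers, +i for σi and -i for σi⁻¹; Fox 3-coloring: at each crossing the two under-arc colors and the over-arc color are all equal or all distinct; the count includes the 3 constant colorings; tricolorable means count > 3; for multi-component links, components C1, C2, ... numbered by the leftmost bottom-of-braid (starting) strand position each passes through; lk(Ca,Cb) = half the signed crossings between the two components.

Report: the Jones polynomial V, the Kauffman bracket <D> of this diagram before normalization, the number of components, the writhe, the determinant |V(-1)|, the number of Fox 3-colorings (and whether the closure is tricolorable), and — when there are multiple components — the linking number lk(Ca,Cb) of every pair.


V(t) = t^(-9/2) - t^(-5/2) - t^(-3/2) - t^(-1/2)
bracket: A^-7 + A^-3 + A - A^9, w = -3
2 components, writhe -3, over 5 crossings
lk(C1,C2) = 0
det 0, colorings 27 of 3^6 — tricolorable
observation: all 2 components of this link are unlinked algebraically


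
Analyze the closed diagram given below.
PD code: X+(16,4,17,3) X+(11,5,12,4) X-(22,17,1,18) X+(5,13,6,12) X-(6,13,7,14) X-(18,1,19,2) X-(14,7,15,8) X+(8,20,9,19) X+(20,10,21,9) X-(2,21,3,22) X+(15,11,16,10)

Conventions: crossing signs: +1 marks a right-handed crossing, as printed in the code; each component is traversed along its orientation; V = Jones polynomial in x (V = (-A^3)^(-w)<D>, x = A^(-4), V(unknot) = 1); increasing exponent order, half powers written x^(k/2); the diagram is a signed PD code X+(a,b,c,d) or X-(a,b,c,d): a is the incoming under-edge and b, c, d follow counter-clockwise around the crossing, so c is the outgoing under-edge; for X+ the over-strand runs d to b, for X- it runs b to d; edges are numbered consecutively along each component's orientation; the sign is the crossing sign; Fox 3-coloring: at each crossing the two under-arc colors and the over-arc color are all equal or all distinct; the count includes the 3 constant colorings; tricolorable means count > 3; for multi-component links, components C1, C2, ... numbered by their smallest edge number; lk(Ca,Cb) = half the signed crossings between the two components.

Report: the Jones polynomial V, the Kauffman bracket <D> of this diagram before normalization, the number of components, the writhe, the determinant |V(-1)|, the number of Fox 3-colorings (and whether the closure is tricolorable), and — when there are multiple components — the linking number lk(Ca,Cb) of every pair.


Jones polynomial: V(x) = -x^-3 + 2x^-2 - 2x^-1 + 3 - 2x + 2x^2 - x^3
<D> = A^-9 - 2A^-5 + 2A^-1 - 3A^3 + 2A^7 - 2A^11 + A^15; writhe +1
components 1, writhe +1 (11 crossings)
3-colorings: 3 of 3^11, det 13 — not tricolorable
note: V is palindromic (span 6, det 13): x -> 1/x fixes it; necessary, not sufficient, for amphichirality


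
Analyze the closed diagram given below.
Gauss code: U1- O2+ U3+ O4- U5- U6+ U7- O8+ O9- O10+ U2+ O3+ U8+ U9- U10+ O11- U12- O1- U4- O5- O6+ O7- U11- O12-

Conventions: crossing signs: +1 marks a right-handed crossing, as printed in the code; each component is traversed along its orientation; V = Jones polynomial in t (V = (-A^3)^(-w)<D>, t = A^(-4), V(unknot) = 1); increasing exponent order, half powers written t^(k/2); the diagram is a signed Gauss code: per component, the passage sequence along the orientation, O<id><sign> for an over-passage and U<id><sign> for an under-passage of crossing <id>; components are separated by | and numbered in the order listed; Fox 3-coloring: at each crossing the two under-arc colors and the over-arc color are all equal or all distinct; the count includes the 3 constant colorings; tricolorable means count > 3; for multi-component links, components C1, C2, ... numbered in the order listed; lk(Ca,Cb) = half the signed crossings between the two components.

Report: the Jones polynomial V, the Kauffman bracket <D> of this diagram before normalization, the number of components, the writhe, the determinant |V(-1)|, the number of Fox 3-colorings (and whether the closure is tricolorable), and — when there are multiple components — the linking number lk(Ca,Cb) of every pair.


V = -t^-6 + 2t^-5 - 4t^-4 + 5t^-3 - 4t^-2 + 5t^-1 - 3 + 2t - t^2
<D> = -A^-14 + 2A^-10 - 3A^-6 + 5A^-2 - 4A^2 + 5A^6 - 4A^10 + 2A^14 - A^18 (w = -2)
1 component over 12 crossings, w = -2
9 Fox colorings among 3^12, |V(-1)| = 27: tricolorable
why: det 27 = |V(-1)|; divisible by 3, so tricolorable


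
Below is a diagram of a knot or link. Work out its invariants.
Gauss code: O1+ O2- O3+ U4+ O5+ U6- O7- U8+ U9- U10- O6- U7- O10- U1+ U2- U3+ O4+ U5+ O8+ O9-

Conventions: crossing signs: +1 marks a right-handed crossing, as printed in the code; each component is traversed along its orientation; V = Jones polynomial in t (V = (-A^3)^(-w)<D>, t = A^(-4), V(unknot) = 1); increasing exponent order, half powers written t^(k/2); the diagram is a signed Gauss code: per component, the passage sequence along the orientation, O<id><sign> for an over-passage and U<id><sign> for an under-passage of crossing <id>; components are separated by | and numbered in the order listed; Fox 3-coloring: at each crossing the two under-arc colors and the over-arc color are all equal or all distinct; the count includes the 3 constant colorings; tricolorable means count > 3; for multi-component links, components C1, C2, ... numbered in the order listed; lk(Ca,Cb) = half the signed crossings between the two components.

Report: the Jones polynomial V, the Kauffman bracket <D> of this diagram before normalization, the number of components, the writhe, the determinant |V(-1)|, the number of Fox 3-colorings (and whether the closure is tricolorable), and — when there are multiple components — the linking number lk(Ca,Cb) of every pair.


V = -t^-3 + t^-2 - t^-1 + 3 - t + t^2 - t^3
<D> = -A^-12 + A^-8 - A^-4 + 3 - A^4 + A^8 - A^12 (w = 0)
1 component over 10 crossings, w = 0
27 Fox colorings among 3^10, |V(-1)| = 9: tricolorable
why: the span of V is 6, forcing >= 6 crossings in any diagram


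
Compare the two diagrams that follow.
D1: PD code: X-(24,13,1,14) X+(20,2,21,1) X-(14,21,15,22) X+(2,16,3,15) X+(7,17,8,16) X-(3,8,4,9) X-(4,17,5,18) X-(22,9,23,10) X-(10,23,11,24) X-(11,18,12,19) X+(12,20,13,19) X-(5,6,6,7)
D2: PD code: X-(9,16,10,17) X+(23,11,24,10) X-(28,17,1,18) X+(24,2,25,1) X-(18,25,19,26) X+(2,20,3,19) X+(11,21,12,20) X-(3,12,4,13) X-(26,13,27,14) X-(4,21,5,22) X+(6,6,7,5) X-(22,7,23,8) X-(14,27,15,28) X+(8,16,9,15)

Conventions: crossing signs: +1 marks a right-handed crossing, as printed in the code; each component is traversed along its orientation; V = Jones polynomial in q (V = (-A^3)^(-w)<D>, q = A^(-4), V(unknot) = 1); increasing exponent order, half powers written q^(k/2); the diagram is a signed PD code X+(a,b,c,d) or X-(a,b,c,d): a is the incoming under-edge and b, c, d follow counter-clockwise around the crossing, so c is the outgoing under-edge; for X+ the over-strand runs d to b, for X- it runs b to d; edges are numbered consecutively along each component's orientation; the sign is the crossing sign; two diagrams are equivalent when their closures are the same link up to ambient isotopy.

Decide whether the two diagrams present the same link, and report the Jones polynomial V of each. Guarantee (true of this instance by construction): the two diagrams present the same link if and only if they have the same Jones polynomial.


equivalent: yes
V(D1) = q^-5 - 2q^-4 + 2q^-3 - 2q^-2 + 2q^-1 - 1 + q  (w -4, c 12, <D> = A^-16 - A^-12 + 2A^-8 - 2A^-4 + 2 - 2A^4 + A^8)
V(D2) = q^-5 - 2q^-4 + 2q^-3 - 2q^-2 + 2q^-1 - 1 + q  (w -2, c 14, <D> = A^-10 - A^-6 + 2A^-2 - 2A^2 + 2A^6 - 2A^10 + A^14)
why: from 12 to 14 crossings by R-moves: one link, two diagrams


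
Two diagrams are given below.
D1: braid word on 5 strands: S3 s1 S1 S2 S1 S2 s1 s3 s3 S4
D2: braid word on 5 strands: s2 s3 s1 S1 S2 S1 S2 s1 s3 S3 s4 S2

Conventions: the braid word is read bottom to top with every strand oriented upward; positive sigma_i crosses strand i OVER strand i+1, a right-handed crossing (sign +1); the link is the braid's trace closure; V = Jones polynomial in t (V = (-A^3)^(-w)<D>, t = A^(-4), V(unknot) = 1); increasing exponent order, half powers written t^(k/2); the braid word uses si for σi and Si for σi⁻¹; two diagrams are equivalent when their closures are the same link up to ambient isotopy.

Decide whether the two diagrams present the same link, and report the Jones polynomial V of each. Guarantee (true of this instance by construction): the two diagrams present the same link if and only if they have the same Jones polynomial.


same link: yes
V(D1) = 1  [10 crossings, <D> = A^-6, w = -2]
D2 (bracket 1; 12 crossings at w = 0): V = 1
note: all 2 diagrams share one V(t), hence one class


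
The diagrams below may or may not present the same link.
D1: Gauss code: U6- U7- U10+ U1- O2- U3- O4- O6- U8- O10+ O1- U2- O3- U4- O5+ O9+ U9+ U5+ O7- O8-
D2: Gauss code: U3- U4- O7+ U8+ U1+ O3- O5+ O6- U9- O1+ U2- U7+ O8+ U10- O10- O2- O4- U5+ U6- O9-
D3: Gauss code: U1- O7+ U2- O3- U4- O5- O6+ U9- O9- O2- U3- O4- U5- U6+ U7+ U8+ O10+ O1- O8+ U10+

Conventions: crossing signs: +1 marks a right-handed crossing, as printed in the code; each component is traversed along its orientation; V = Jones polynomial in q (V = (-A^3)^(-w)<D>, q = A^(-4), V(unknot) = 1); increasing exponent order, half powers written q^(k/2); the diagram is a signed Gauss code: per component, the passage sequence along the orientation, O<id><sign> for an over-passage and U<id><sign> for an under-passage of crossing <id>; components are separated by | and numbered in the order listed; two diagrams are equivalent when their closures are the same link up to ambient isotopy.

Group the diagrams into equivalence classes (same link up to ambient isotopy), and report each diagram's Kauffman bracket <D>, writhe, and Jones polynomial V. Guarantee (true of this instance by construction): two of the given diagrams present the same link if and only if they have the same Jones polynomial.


classes: {D1} | {D2} | {D3}
V(D1) = -q^-7 + q^-6 - q^-5 + q^-4 + q^-2  [10 crossings, <D> = A^-4 + A^4 - A^8 + A^12 - A^16, w = -4]
V(D2) = q^-2 - q^-1 + 1 - q + q^2  [10 crossings, <D> = A^-14 - A^-10 + A^-6 - A^-2 + A^2, w = -2]
D3 (bracket A^-2 + A^6 - A^10; 10 crossings at w = -2): V = -q^-4 + q^-3 + q^-1
note: 3 values of V(q) split the 3 diagrams


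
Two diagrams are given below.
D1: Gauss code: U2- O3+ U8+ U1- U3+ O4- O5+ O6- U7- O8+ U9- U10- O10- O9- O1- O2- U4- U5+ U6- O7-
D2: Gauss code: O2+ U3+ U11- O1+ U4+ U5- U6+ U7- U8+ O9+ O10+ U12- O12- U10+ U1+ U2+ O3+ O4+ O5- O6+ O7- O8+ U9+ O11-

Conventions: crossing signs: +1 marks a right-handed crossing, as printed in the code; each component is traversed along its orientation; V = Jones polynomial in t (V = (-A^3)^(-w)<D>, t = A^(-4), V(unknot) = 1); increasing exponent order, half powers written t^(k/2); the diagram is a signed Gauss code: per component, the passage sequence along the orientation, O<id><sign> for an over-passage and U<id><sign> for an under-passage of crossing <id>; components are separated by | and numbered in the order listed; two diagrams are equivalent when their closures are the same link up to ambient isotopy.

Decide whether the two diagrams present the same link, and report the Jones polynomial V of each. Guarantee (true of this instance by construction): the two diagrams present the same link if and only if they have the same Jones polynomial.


equivalent: no
V(D1) = -t^-4 + t^-3 + t^-1  (w -4, c 10, <D> = A^-8 + 1 - A^4)
V(D2) = t - t^2 + 2t^3 - t^4 + t^5 - t^6  (w +4, c 12, <D> = -A^-12 + A^-8 - A^-4 + 2 - A^4 + A^8)
why: 2 classes among 2 diagrams; unequal V(t) rules out equality


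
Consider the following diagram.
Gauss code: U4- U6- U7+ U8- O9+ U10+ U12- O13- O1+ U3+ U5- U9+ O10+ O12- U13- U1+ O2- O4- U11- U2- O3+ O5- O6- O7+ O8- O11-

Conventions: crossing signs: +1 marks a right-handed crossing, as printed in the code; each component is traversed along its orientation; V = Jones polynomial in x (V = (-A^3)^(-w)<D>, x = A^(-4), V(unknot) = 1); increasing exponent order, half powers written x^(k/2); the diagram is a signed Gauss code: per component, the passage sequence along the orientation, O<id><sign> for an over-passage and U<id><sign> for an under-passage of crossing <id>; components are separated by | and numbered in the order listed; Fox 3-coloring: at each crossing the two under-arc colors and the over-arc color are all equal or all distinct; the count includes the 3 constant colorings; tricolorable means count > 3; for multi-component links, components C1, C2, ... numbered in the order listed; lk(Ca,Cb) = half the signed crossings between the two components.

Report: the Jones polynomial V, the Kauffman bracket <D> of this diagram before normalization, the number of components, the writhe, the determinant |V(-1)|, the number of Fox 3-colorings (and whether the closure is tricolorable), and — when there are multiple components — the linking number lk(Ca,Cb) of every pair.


V = -x^-4 + x^-3 + x^-1
<D> = -A^-5 - A^3 + A^7 (w = -3)
1 component over 13 crossings, w = -3
9 Fox colorings among 3^13, |V(-1)| = 3: tricolorable
why: det 3 = |V(-1)|; divisible by 3, so tricolorable


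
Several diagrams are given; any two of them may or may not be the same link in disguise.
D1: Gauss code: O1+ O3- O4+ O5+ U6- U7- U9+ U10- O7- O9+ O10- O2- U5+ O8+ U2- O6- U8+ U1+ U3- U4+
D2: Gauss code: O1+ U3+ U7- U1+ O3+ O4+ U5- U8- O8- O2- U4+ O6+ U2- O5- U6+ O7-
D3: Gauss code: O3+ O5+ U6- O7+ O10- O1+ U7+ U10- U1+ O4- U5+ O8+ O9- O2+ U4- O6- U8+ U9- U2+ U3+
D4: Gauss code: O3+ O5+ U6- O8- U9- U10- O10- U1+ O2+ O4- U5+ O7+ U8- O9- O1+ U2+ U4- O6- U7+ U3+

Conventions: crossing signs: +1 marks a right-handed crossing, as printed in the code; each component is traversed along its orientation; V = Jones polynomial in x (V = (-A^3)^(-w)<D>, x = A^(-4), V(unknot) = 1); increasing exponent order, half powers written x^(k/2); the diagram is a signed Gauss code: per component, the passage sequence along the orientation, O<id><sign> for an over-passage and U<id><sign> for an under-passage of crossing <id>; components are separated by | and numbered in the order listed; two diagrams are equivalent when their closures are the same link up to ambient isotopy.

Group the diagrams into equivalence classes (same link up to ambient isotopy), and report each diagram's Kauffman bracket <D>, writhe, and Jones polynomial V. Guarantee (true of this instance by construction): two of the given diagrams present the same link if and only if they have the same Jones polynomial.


grouping into links: {D1, D2, D3, D4}
V(D1) = x^-2 - x^-1 + 1 - x + x^2  (w 0, c 10, <D> = A^-8 - A^-4 + 1 - A^4 + A^8)
V(D2) = x^-2 - x^-1 + 1 - x + x^2  [8 crossings, <D> = A^-8 - A^-4 + 1 - A^4 + A^8, w = 0]
V(D3) = x^-2 - x^-1 + 1 - x + x^2  (w +2, c 10, <D> = A^-2 - A^2 + A^6 - A^10 + A^14)
V(D4) = x^-2 - x^-1 + 1 - x + x^2  [10 crossings, <D> = A^-8 - A^-4 + 1 - A^4 + A^8, w = 0]
why: all 4 diagrams share one V(x), hence one class


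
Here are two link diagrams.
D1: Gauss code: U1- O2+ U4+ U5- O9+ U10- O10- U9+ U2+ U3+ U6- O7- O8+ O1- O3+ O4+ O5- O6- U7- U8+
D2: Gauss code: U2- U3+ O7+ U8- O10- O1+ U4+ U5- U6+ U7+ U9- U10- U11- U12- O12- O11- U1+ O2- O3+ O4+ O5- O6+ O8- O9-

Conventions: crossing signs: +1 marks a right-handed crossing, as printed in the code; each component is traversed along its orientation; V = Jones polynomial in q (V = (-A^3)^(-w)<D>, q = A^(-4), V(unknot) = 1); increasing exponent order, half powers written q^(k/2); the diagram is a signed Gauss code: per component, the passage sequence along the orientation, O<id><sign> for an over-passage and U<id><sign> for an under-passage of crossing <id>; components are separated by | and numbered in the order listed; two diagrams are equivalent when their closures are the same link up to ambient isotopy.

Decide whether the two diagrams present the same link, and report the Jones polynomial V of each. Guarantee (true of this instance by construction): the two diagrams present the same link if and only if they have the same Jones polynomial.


equivalent: yes
V(D1) = 1  (w 0, c 10, <D> = 1)
V(D2) = 1  (w -2, c 12, <D> = A^-6)
why: Reidemeister moves carry D1 (10 crossings) to D2 (12)


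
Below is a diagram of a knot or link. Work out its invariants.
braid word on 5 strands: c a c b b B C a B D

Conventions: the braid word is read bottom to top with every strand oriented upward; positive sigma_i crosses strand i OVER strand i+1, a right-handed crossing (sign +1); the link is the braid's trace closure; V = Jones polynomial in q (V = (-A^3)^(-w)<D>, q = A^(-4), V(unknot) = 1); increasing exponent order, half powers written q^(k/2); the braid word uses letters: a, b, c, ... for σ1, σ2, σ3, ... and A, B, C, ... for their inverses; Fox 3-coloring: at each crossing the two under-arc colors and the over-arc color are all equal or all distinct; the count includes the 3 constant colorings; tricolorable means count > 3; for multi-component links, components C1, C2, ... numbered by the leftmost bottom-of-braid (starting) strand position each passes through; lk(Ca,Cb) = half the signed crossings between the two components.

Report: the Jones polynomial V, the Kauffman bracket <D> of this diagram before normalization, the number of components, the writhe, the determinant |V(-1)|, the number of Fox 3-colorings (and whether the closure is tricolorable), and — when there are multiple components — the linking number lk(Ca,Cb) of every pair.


V = q + q^3 - q^4
<D> = -A^-10 + A^-6 + A^2 (w = +2)
1 component over 10 crossings, w = +2
9 Fox colorings among 3^10, |V(-1)| = 3: tricolorable
why: |V(-1)| = 3: so tricolorable, since 3 divides 3


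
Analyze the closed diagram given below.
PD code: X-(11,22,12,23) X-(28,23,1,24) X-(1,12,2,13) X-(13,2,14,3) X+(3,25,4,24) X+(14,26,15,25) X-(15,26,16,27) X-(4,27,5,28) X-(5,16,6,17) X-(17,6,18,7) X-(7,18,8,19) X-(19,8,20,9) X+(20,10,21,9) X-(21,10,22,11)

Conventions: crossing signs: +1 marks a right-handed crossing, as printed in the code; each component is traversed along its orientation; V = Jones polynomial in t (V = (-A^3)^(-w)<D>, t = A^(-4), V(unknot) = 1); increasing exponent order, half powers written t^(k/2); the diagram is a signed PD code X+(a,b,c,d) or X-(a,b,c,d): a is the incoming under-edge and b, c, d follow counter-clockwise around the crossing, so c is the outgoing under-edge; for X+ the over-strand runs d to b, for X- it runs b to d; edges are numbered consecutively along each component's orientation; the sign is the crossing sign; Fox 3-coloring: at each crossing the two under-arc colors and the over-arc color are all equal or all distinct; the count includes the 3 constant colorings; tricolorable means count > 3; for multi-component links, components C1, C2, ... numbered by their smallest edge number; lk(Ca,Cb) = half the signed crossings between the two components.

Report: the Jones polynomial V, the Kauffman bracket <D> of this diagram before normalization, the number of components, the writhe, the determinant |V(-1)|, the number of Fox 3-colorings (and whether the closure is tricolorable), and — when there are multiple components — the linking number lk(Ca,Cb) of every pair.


Jones polynomial: V(t) = -t^-10 + t^-9 - t^-8 + t^-7 - t^-6 + t^-5 + t^-3
<D> = A^-12 + A^-4 - 1 + A^4 - A^8 + A^12 - A^16; writhe -8
components 1, writhe -8 (14 crossings)
3-colorings: 3 of 3^14, det 7 — not tricolorable
note: det 7 = |V(-1)|; not divisible by 3, so not tricolorable


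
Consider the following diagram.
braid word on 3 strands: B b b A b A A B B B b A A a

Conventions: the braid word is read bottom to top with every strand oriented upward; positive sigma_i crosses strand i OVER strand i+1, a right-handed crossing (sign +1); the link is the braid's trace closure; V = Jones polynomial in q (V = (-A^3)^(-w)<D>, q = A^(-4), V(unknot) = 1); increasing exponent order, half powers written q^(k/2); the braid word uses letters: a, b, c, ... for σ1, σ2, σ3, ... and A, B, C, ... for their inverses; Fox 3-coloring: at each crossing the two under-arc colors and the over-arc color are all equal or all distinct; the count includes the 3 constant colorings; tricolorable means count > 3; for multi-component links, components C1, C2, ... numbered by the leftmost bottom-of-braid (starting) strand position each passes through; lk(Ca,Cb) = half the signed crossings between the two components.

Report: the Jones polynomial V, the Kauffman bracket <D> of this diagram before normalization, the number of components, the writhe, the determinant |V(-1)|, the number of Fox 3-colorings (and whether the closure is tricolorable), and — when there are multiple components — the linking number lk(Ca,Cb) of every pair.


V(q) = q^-7 - 2q^-6 + 2q^-5 - 3q^-4 + 3q^-3 - 2q^-2 + 2q^-1
bracket: 2A^-8 - 2A^-4 + 3 - 3A^4 + 2A^8 - 2A^12 + A^16, w = -4
1 component, writhe -4, over 14 crossings
det 15, colorings 9 of 3^14 — tricolorable
observation: w = -4 (over 14 crossings) is diagram-only; (-A^3)^(4) removes it from V


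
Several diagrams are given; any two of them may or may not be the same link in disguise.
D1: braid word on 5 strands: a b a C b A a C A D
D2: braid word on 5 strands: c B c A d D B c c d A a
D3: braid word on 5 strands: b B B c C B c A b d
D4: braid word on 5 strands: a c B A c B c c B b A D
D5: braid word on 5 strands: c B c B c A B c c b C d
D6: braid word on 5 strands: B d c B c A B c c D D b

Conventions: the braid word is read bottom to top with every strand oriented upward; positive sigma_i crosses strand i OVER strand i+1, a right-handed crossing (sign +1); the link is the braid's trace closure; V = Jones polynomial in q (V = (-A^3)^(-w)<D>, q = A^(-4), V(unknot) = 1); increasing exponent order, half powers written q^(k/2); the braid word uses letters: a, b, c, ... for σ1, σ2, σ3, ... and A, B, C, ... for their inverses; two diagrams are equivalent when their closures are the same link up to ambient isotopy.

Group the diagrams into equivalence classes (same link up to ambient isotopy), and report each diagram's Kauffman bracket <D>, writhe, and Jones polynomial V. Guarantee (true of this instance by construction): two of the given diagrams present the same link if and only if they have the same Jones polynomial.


grouping into links: {D1} | {D2, D4, D5, D6} | {D3}
V(D1) = q^-2 - q^-1 + 1 - q + q^2  (w 0, c 10, <D> = A^-8 - A^-4 + 1 - A^4 + A^8)
D2 (bracket A^-14 - 2A^-10 + 2A^-6 - 2A^-2 + 2A^2 - A^6 + A^10; 12 crossings at w = +2): V = q^-1 - 1 + 2q - 2q^2 + 2q^3 - 2q^4 + q^5
D3 (bracket 1; 10 crossings at w = 0): V = 1
D4 (bracket A^-20 - 2A^-16 + 2A^-12 - 2A^-8 + 2A^-4 - 1 + A^4; 12 crossings at w = 0): V = q^-1 - 1 + 2q - 2q^2 + 2q^3 - 2q^4 + q^5
V(D5) = q^-1 - 1 + 2q - 2q^2 + 2q^3 - 2q^4 + q^5  [12 crossings, <D> = A^-14 - 2A^-10 + 2A^-6 - 2A^-2 + 2A^2 - A^6 + A^10, w = +2]
D6 (bracket A^-20 - 2A^-16 + 2A^-12 - 2A^-8 + 2A^-4 - 1 + A^4; 12 crossings at w = 0): V = q^-1 - 1 + 2q - 2q^2 + 2q^3 - 2q^4 + q^5
why: 3 values of V(q) split the 6 diagrams
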